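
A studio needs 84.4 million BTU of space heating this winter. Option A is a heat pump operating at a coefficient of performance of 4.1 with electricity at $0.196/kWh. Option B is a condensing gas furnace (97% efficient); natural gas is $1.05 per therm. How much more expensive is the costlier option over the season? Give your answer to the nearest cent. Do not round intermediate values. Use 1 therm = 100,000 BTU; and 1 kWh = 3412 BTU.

Heat load = 84.4 × 10⁶ BTU = 84,400,000 BTU
Gas: input = 84,400,000 / 0.97 = 87,010,309 BTU = 870.1 therm → 870.1 × $1.05 = $913.61
Heat pump: 84,400,000 BTU / 3412 = 24,740 kWh heat; / 4.1 = 6,033 kWh in → × $0.196 = $1,182.51
Difference = |$913.61 − $1,182.51| = $268.90

$268.90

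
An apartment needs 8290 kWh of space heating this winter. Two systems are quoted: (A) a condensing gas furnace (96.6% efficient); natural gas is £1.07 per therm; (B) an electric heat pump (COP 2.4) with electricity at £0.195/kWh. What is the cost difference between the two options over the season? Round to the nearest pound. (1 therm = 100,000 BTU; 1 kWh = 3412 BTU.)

£360

Heat load = 8290 kWh × 3412 = 28,285,480 BTU
Gas: input = 28,285,480 / 0.966 = 29,281,035 BTU = 292.8 therm → 292.8 × £1.07 = £313.31
Heat pump: 28,285,480 BTU / 3412 = 8,290 kWh heat; / 2.4 = 3,454 kWh in → × £0.195 = £673.56
Difference = |£313.31 − £673.56| = £360.26 ≈ £360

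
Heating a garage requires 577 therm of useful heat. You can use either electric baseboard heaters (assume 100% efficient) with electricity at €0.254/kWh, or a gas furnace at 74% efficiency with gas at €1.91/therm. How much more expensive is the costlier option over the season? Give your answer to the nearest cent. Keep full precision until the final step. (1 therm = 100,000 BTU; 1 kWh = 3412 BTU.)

Heat load = 577 therm × 100,000 = 57,700,000 BTU
Gas: input = 57,700,000 / 0.74 = 77,972,973 BTU = 779.7 therm → 779.7 × €1.91 = €1,489.28
Electric: 57,700,000 BTU / 3412 = 16,910 kWh → × €0.254 = €4,295.37
Difference = |€1,489.28 − €4,295.37| = €2,806.09

€2806.09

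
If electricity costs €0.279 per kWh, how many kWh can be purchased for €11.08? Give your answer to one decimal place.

€11.08 / €0.279 per kWh = 39.71 kWh

39.7 kWh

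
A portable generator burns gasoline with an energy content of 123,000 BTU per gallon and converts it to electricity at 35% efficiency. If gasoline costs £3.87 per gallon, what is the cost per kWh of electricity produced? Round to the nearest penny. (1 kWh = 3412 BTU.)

Electrical output per gallon = 123,000 BTU × 0.35 / 3412 BTU/kWh = 12.62 kWh
Cost per kWh = £3.87 / 12.62 kWh = £0.307

£0.31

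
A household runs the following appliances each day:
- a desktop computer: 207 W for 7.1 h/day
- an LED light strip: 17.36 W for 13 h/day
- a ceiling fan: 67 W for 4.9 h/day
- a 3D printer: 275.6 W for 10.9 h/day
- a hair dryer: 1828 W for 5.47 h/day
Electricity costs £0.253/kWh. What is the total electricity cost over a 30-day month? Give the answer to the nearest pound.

desktop computer: 207 W × 7.1 h × 30 d = 44,091 Wh = 44.09 kWh
LED light strip: 17.36 W × 13 h × 30 d = 6,770 Wh = 6.77 kWh
ceiling fan: 67 W × 4.9 h × 30 d = 9,849 Wh = 9.849 kWh
3D printer: 275.6 W × 10.9 h × 30 d = 90,121 Wh = 90.12 kWh
hair dryer: 1828 W × 5.47 h × 30 d = 299,975 Wh = 300 kWh
Total energy = 44.09 + 6.77 + 9.849 + 90.12 + 300 = 450.8 kWh
Cost = 450.8 kWh × £0.253 = £114.05 ≈ £114

£114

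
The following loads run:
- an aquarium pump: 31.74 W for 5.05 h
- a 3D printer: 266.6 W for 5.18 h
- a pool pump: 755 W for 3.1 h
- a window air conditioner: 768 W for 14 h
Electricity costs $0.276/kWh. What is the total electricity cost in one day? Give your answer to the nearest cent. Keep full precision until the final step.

aquarium pump: 31.74 W × 5.05 h = 160 Wh = 0.1603 kWh
3D printer: 266.6 W × 5.18 h = 1,381 Wh = 1.381 kWh
pool pump: 755 W × 3.1 h = 2,340 Wh = 2.341 kWh
window air conditioner: 768 W × 14 h = 10,752 Wh = 10.75 kWh
Total energy = 0.1603 + 1.381 + 2.341 + 10.75 = 14.63 kWh
Cost = 14.63 kWh × $0.276 = $4.04

$4.04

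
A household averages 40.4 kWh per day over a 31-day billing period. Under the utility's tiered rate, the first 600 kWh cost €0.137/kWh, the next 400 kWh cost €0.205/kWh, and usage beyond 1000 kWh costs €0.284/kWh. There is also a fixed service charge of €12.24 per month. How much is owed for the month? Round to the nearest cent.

Usage = 40.4 kWh/day × 31 days = 1252.4 kWh
First 600 kWh × €0.137 = €82.20
Next 400 kWh × €0.205 = €82.00
Remaining 252.4 kWh × €0.284 = €71.68
Energy charge = €235.88; + service €12.24 = €248.12

€248.12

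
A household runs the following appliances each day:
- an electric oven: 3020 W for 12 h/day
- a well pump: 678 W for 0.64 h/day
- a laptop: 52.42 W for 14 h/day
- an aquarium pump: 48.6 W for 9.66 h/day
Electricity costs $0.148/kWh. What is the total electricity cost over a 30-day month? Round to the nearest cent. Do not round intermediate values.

$168.18

electric oven: 3020 W × 12 h × 30 d = 1,087,200 Wh = 1,087 kWh
well pump: 678 W × 0.64 h × 30 d = 13,018 Wh = 13.02 kWh
laptop: 52.42 W × 14 h × 30 d = 22,016 Wh = 22.02 kWh
aquarium pump: 48.6 W × 9.66 h × 30 d = 14,084 Wh = 14.08 kWh
Total energy = 1,087 + 13.02 + 22.02 + 14.08 = 1,136 kWh
Cost = 1,136 kWh × $0.148 = $168.18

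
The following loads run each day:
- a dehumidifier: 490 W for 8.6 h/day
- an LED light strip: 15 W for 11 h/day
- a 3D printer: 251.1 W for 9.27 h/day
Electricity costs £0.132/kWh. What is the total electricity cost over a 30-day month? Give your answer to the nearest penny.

£26.56

dehumidifier: 490 W × 8.6 h × 30 d = 126,420 Wh = 126.4 kWh
LED light strip: 15 W × 11 h × 30 d = 4,950 Wh = 4.95 kWh
3D printer: 251.1 W × 9.27 h × 30 d = 69,831 Wh = 69.83 kWh
Total energy = 126.4 + 4.95 + 69.83 = 201.2 kWh
Cost = 201.2 kWh × £0.132 = £26.56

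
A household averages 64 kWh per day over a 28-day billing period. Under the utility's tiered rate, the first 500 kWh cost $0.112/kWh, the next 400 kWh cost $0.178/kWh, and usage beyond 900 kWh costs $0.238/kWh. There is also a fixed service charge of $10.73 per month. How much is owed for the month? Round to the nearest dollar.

$350

Usage = 64 kWh/day × 28 days = 1792 kWh
First 500 kWh × $0.112 = $56.00
Next 400 kWh × $0.178 = $71.20
Remaining 892 kWh × $0.238 = $212.30
Energy charge = $339.50; + service $10.73 = $350.23 ≈ $350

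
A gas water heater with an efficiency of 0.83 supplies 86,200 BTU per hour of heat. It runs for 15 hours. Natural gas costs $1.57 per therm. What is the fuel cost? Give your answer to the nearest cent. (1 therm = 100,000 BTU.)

$24.46

Heat delivered = 86,200 BTU/h × 15 h = 1,293,000 BTU
Gas input = 1,293,000 / 0.83 = 1,557,831 BTU
= 1,557,831 / 100,000 = 15.58 therm
Cost = 15.58 × $1.57/therm = $24.46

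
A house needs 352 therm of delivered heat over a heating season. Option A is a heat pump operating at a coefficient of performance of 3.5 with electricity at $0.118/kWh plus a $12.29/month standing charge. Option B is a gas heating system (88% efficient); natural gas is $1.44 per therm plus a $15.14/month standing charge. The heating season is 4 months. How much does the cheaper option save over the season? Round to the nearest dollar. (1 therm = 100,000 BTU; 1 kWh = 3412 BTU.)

Heat load = 352 therm × 100,000 = 35,200,000 BTU
Gas: input = 35,200,000 / 0.88 = 40,000,000 BTU = 400 therm → 400 × $1.44 = $576.00; + 4 × $15.14 standing = $636.56
Heat pump: 35,200,000 BTU / 3412 = 10,320 kWh heat; / 3.5 = 2,948 kWh in → × $0.118 = $347.81; + 4 × $12.29 standing = $396.97
Difference = |$636.56 − $396.97| = $239.59 ≈ $240

$240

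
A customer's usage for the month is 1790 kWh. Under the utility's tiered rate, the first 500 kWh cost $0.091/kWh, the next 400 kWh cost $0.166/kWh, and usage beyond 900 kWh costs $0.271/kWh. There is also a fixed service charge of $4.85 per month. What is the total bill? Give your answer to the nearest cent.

First 500 kWh × $0.091 = $45.50
Next 400 kWh × $0.166 = $66.40
Remaining 890 kWh × $0.271 = $241.19
Energy charge = $353.09; + service $4.85 = $357.94

$357.94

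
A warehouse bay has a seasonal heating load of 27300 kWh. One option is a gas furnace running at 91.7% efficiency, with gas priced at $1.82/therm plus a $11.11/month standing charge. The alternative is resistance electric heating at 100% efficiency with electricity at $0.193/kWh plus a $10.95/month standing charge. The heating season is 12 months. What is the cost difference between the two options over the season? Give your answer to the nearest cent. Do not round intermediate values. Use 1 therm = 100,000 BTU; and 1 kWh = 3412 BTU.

Heat load = 27300 kWh × 3412 = 93,147,600 BTU
Gas: input = 93,147,600 / 0.917 = 101,578,626 BTU = 1,016 therm → 1,016 × $1.82 = $1,848.73; + 12 × $11.11 standing = $1,982.05
Electric: 93,147,600 BTU / 3412 = 27,300 kWh → × $0.193 = $5,268.90; + 12 × $10.95 standing = $5,400.30
Difference = |$1,982.05 − $5,400.30| = $3,418.25

$3418.25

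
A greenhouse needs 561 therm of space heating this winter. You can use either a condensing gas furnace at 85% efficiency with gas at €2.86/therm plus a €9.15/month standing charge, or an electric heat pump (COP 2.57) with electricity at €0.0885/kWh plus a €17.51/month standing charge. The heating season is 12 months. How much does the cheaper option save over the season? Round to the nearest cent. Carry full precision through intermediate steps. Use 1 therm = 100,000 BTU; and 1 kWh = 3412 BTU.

Heat load = 561 therm × 100,000 = 56,100,000 BTU
Gas: input = 56,100,000 / 0.85 = 66,000,000 BTU = 660 therm → 660 × €2.86 = €1,887.60; + 12 × €9.15 standing = €1,997.40
Heat pump: 56,100,000 BTU / 3412 = 16,440 kWh heat; / 2.57 = 6,398 kWh in → × €0.0885 = €566.19; + 12 × €17.51 standing = €776.31
Difference = |€1,997.40 − €776.31| = €1,221.09

€1221.09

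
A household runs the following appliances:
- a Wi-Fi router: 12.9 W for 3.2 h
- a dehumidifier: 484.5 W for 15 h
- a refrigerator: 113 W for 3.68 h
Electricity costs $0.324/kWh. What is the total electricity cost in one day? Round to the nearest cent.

$2.50

Wi-Fi router: 12.9 W × 3.2 h = 41 Wh = 0.04128 kWh
dehumidifier: 484.5 W × 15 h = 7,268 Wh = 7.268 kWh
refrigerator: 113 W × 3.68 h = 416 Wh = 0.4158 kWh
Total energy = 0.04128 + 7.268 + 0.4158 = 7.725 kWh
Cost = 7.725 kWh × $0.324 = $2.50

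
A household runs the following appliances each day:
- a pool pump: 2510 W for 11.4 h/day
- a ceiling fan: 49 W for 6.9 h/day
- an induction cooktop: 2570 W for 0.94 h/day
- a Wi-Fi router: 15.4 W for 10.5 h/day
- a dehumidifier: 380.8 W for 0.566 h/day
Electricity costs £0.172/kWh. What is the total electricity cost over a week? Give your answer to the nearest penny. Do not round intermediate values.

pool pump: 2510 W × 11.4 h × 7 d = 200,298 Wh = 200.3 kWh
ceiling fan: 49 W × 6.9 h × 7 d = 2,367 Wh = 2.367 kWh
induction cooktop: 2570 W × 0.94 h × 7 d = 16,911 Wh = 16.91 kWh
Wi-Fi router: 15.4 W × 10.5 h × 7 d = 1,132 Wh = 1.132 kWh
dehumidifier: 380.8 W × 0.566 h × 7 d = 1,509 Wh = 1.509 kWh
Total energy = 200.3 + 2.367 + 16.91 + 1.132 + 1.509 = 222.2 kWh
Cost = 222.2 kWh × £0.172 = £38.22

£38.22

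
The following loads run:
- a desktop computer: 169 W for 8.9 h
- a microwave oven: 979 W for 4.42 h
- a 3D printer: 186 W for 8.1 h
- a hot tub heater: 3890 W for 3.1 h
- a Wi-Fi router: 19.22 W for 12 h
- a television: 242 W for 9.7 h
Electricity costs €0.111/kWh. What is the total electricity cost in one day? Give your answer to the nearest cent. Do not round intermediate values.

desktop computer: 169 W × 8.9 h = 1,504 Wh = 1.504 kWh
microwave oven: 979 W × 4.42 h = 4,327 Wh = 4.327 kWh
3D printer: 186 W × 8.1 h = 1,507 Wh = 1.507 kWh
hot tub heater: 3890 W × 3.1 h = 12,059 Wh = 12.06 kWh
Wi-Fi router: 19.22 W × 12 h = 231 Wh = 0.2306 kWh
television: 242 W × 9.7 h = 2,347 Wh = 2.347 kWh
Total energy = 1.504 + 4.327 + 1.507 + 12.06 + 0.2306 + 2.347 = 21.97 kWh
Cost = 21.97 kWh × €0.111 = €2.44

€2.44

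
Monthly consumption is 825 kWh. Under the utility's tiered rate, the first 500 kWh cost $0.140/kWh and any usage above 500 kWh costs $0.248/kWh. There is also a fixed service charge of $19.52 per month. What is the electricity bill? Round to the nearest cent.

First 500 kWh × $0.140 = $70.00
Remaining 325 kWh × $0.248 = $80.60
Energy charge = $150.60; + service $19.52 = $170.12

$170.12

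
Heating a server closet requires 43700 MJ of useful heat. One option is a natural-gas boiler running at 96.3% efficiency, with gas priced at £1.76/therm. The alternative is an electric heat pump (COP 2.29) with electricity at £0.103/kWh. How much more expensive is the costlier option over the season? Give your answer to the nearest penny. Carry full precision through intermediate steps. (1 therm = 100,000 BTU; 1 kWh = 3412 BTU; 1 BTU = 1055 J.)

Heat load = 43700 MJ = 43,700,000,000 J / 1055 = 41,421,801 BTU
Gas: input = 41,421,801 / 0.963 = 43,013,293 BTU = 430.1 therm → 430.1 × £1.76 = £757.03
Heat pump: 41,421,801 BTU / 3412 = 12,140 kWh heat; / 2.29 = 5,301 kWh in → × £0.103 = £546.04
Difference = |£757.03 − £546.04| = £211.00

£211.00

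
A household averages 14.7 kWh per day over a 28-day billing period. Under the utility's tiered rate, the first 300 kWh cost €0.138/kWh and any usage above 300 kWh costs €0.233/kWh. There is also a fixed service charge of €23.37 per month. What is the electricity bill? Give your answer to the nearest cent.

Usage = 14.7 kWh/day × 28 days = 411.6 kWh
First 300 kWh × €0.138 = €41.40
Remaining 111.6 kWh × €0.233 = €26.00
Energy charge = €67.40; + service €23.37 = €90.77

€90.77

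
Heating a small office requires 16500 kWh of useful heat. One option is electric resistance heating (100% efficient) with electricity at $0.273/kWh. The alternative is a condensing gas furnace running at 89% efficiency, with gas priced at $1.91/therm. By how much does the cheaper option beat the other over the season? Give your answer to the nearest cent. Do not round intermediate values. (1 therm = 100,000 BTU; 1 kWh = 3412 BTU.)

$3296.31

Heat load = 16500 kWh × 3412 = 56,298,000 BTU
Gas: input = 56,298,000 / 0.89 = 63,256,180 BTU = 632.6 therm → 632.6 × $1.91 = $1,208.19
Electric: 56,298,000 BTU / 3412 = 16,500 kWh → × $0.273 = $4,504.50
Difference = |$1,208.19 − $4,504.50| = $3,296.31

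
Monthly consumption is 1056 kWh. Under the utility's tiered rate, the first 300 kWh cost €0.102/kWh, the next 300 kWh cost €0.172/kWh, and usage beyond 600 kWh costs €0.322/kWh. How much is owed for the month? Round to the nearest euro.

€229

First 300 kWh × €0.102 = €30.60
Next 300 kWh × €0.172 = €51.60
Remaining 456 kWh × €0.322 = €146.83
Total = €229.03 ≈ €229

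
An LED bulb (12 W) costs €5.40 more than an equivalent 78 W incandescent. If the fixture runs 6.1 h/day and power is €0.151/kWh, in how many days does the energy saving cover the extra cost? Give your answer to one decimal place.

88.8 days

Power saved = 78 − 12 = 66 W
Daily energy saved = 66 W × 6.1 h = 402.6 Wh = 0.4026 kWh
Daily savings = 0.4026 × €0.151 = €0.0608
Payback = €5.40 / €0.0608 per day = 88.83 days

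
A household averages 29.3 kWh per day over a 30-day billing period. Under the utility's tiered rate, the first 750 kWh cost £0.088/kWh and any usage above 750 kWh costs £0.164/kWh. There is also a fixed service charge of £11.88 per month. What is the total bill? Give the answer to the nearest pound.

Usage = 29.3 kWh/day × 30 days = 879 kWh
First 750 kWh × £0.088 = £66.00
Remaining 129 kWh × £0.164 = £21.16
Energy charge = £87.16; + service £11.88 = £99.04 ≈ £99

£99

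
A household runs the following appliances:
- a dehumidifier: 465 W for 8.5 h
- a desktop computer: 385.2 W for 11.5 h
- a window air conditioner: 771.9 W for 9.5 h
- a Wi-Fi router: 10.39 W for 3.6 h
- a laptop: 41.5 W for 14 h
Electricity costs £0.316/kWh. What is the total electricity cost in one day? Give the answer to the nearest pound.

£5

dehumidifier: 465 W × 8.5 h = 3,952 Wh = 3.953 kWh
desktop computer: 385.2 W × 11.5 h = 4,430 Wh = 4.43 kWh
window air conditioner: 771.9 W × 9.5 h = 7,333 Wh = 7.333 kWh
Wi-Fi router: 10.39 W × 3.6 h = 37 Wh = 0.0374 kWh
laptop: 41.5 W × 14 h = 581 Wh = 0.581 kWh
Total energy = 3.953 + 4.43 + 7.333 + 0.0374 + 0.581 = 16.33 kWh
Cost = 16.33 kWh × £0.316 = £5.16 ≈ £5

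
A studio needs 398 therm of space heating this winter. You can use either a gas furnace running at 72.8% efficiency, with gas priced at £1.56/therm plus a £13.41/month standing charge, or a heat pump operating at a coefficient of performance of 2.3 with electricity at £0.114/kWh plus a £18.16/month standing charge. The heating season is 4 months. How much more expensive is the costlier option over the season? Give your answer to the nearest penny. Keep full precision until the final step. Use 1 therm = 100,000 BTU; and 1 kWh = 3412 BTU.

Heat load = 398 therm × 100,000 = 39,800,000 BTU
Gas: input = 39,800,000 / 0.728 = 54,670,330 BTU = 546.7 therm → 546.7 × £1.56 = £852.86; + 4 × £13.41 standing = £906.50
Heat pump: 39,800,000 BTU / 3412 = 11,660 kWh heat; / 2.3 = 5,072 kWh in → × £0.114 = £578.16; + 4 × £18.16 standing = £650.80
Difference = |£906.50 − £650.80| = £255.69

£255.69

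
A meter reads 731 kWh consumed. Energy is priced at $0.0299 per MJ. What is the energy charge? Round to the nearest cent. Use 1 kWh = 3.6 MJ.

$78.68

731 kWh × (3.6 MJ/kWh) = 2,632 MJ
Cost = 2,632 MJ × $0.0299/MJ = $78.68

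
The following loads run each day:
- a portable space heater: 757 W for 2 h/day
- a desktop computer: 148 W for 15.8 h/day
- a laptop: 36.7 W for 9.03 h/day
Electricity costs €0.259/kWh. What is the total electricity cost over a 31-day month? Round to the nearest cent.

portable space heater: 757 W × 2 h × 31 d = 46,934 Wh = 46.93 kWh
desktop computer: 148 W × 15.8 h × 31 d = 72,490 Wh = 72.49 kWh
laptop: 36.7 W × 9.03 h × 31 d = 10,273 Wh = 10.27 kWh
Total energy = 46.93 + 72.49 + 10.27 = 129.7 kWh
Cost = 129.7 kWh × €0.259 = €33.59

€33.59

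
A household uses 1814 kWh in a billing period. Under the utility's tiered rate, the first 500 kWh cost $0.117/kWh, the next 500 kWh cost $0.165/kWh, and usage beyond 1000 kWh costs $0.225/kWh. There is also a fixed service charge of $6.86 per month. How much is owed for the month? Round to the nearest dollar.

$331

First 500 kWh × $0.117 = $58.50
Next 500 kWh × $0.165 = $82.50
Remaining 814 kWh × $0.225 = $183.15
Energy charge = $324.15; + service $6.86 = $331.01 ≈ $331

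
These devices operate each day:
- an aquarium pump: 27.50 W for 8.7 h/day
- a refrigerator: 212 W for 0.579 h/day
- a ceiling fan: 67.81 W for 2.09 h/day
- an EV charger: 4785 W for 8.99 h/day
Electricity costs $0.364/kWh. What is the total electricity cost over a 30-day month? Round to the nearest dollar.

$475

aquarium pump: 27.50 W × 8.7 h × 30 d = 7,177 Wh = 7.177 kWh
refrigerator: 212 W × 0.579 h × 30 d = 3,682 Wh = 3.682 kWh
ceiling fan: 67.81 W × 2.09 h × 30 d = 4,252 Wh = 4.252 kWh
EV charger: 4785 W × 8.99 h × 30 d = 1,290,514 Wh = 1,291 kWh
Total energy = 7.177 + 3.682 + 4.252 + 1,291 = 1,306 kWh
Cost = 1,306 kWh × $0.364 = $475.25 ≈ $475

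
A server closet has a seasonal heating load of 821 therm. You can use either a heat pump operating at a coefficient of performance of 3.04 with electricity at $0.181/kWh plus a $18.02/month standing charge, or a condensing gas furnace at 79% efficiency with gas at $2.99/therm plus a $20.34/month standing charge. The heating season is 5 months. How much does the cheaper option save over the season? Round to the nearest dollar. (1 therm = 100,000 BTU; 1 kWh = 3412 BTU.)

Heat load = 821 therm × 100,000 = 82,100,000 BTU
Gas: input = 82,100,000 / 0.79 = 103,924,051 BTU = 1,039 therm → 1,039 × $2.99 = $3,107.33; + 5 × $20.34 standing = $3,209.03
Heat pump: 82,100,000 BTU / 3412 = 24,060 kWh heat; / 3.04 = 7,915 kWh in → × $0.181 = $1,432.65; + 5 × $18.02 standing = $1,522.75
Difference = |$3,209.03 − $1,522.75| = $1,686.28 ≈ $1686

$1686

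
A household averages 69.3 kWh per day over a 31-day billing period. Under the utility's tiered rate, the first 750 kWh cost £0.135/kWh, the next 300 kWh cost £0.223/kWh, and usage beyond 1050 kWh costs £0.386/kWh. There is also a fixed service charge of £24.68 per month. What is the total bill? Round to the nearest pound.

£617

Usage = 69.3 kWh/day × 31 days = 2148.3 kWh
First 750 kWh × £0.135 = £101.25
Next 300 kWh × £0.223 = £66.90
Remaining 1098.3 kWh × £0.386 = £423.94
Energy charge = £592.09; + service £24.68 = £616.77 ≈ £617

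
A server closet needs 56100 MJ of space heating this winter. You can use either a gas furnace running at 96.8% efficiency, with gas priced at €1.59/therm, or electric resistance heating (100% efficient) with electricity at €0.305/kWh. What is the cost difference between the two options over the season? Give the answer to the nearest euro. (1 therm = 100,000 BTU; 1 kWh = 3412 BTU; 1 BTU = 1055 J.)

Heat load = 56100 MJ = 56,100,000,000 J / 1055 = 53,175,355 BTU
Gas: input = 53,175,355 / 0.968 = 54,933,218 BTU = 549.3 therm → 549.3 × €1.59 = €873.44
Electric: 53,175,355 BTU / 3412 = 15,580 kWh → × €0.305 = €4,753.37
Difference = |€873.44 − €4,753.37| = €3,879.93 ≈ €3880

€3880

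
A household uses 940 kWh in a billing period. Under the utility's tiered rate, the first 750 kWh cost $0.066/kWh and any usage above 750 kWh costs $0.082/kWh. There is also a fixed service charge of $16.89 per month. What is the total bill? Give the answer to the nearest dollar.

First 750 kWh × $0.066 = $49.50
Remaining 190 kWh × $0.082 = $15.58
Energy charge = $65.08; + service $16.89 = $81.97 ≈ $82

$82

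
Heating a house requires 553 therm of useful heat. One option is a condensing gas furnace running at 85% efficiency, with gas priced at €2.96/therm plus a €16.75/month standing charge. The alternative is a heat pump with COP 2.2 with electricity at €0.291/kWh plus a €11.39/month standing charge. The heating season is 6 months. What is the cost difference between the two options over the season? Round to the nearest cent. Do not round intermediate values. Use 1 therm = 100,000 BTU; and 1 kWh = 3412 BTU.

Heat load = 553 therm × 100,000 = 55,300,000 BTU
Gas: input = 55,300,000 / 0.85 = 65,058,824 BTU = 650.6 therm → 650.6 × €2.96 = €1,925.74; + 6 × €16.75 standing = €2,026.24
Heat pump: 55,300,000 BTU / 3412 = 16,210 kWh heat; / 2.2 = 7,367 kWh in → × €0.291 = €2,143.81; + 6 × €11.39 standing = €2,212.15
Difference = |€2,026.24 − €2,212.15| = €185.91

€185.91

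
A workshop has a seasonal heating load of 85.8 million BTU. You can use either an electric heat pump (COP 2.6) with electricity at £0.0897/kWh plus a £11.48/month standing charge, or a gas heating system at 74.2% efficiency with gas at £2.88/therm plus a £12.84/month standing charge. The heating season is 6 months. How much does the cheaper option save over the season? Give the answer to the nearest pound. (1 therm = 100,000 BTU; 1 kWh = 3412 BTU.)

Heat load = 85.8 × 10⁶ BTU = 85,800,000 BTU
Gas: input = 85,800,000 / 0.742 = 115,633,423 BTU = 1,156 therm → 1,156 × £2.88 = £3,330.24; + 6 × £12.84 standing = £3,407.28
Heat pump: 85,800,000 BTU / 3412 = 25,150 kWh heat; / 2.6 = 9,672 kWh in → × £0.0897 = £867.56; + 6 × £11.48 standing = £936.44
Difference = |£3,407.28 − £936.44| = £2,470.85 ≈ £2471

£2471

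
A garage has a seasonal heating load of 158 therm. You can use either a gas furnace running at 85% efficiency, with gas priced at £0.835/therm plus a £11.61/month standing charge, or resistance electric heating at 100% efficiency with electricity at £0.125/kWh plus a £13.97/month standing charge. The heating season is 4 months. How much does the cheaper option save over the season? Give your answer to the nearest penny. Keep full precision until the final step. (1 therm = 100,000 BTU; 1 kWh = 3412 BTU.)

£433.07

Heat load = 158 therm × 100,000 = 15,800,000 BTU
Gas: input = 15,800,000 / 0.85 = 18,588,235 BTU = 185.9 therm → 185.9 × £0.835 = £155.21; + 4 × £11.61 standing = £201.65
Electric: 15,800,000 BTU / 3412 = 4,631 kWh → × £0.125 = £578.84; + 4 × £13.97 standing = £634.72
Difference = |£201.65 − £634.72| = £433.07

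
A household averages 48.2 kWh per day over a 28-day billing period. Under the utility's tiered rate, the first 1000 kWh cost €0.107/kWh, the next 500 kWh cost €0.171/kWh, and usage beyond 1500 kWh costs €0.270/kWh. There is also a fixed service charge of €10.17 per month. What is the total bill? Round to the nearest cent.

€176.95

Usage = 48.2 kWh/day × 28 days = 1349.6 kWh
First 1000 kWh × €0.107 = €107.00
Next 349.6 kWh × €0.171 = €59.78
Remaining tier: 0 kWh (not reached)
Energy charge = €166.78; + service €10.17 = €176.95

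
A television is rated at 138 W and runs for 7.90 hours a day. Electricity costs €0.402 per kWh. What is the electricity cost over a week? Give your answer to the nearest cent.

Energy = 138 W × 7.90 h/day × 7 days = 7,631 Wh = 7.631 kWh
Cost = 7.631 kWh × €0.402/kWh = €3.07

€3.07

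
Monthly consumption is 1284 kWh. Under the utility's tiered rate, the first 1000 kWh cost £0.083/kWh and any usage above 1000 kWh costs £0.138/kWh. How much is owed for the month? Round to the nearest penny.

First 1000 kWh × £0.083 = £83.00
Remaining 284 kWh × £0.138 = £39.19
Total = £122.19

£122.19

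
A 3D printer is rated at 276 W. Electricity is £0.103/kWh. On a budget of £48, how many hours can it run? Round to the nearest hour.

1688 h

Energy budget = £48 / £0.103 per kWh = 466 kWh = 466,019 Wh
Runtime = 466,019 Wh / 276 W = 1,688 h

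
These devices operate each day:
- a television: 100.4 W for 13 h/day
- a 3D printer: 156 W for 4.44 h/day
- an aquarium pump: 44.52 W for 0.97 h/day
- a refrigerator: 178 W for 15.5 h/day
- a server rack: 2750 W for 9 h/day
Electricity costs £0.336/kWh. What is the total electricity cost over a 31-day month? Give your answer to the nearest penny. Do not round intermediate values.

television: 100.4 W × 13 h × 31 d = 40,461 Wh = 40.46 kWh
3D printer: 156 W × 4.44 h × 31 d = 21,472 Wh = 21.47 kWh
aquarium pump: 44.52 W × 0.97 h × 31 d = 1,339 Wh = 1.339 kWh
refrigerator: 178 W × 15.5 h × 31 d = 85,529 Wh = 85.53 kWh
server rack: 2750 W × 9 h × 31 d = 767,250 Wh = 767.2 kWh
Total energy = 40.46 + 21.47 + 1.339 + 85.53 + 767.2 = 916.1 kWh
Cost = 916.1 kWh × £0.336 = £307.79

£307.79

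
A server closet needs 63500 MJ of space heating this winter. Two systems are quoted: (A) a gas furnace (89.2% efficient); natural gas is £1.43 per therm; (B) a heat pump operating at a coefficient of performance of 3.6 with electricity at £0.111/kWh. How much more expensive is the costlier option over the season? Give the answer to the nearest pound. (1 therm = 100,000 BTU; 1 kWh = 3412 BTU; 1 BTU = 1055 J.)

£421

Heat load = 63500 MJ = 63,500,000,000 J / 1055 = 60,189,573 BTU
Gas: input = 60,189,573 / 0.892 = 67,477,100 BTU = 674.8 therm → 674.8 × £1.43 = £964.92
Heat pump: 60,189,573 BTU / 3412 = 17,640 kWh heat; / 3.6 = 4,900 kWh in → × £0.111 = £543.92
Difference = |£964.92 − £543.92| = £421.01 ≈ £421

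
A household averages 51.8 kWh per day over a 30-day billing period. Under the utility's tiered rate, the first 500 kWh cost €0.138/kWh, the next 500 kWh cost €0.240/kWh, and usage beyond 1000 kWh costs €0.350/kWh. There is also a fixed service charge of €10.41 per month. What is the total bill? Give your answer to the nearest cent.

€393.31

Usage = 51.8 kWh/day × 30 days = 1554 kWh
First 500 kWh × €0.138 = €69.00
Next 500 kWh × €0.240 = €120.00
Remaining 554 kWh × €0.350 = €193.90
Energy charge = €382.90; + service €10.41 = €393.31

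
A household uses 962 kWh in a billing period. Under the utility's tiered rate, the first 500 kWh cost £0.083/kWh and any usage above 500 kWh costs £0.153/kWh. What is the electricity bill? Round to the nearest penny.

£112.19

First 500 kWh × £0.083 = £41.50
Remaining 462 kWh × £0.153 = £70.69
Total = £112.19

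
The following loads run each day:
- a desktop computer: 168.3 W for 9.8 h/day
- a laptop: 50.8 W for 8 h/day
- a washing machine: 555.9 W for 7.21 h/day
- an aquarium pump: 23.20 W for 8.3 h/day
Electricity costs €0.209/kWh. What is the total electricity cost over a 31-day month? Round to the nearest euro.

desktop computer: 168.3 W × 9.8 h × 31 d = 51,130 Wh = 51.13 kWh
laptop: 50.8 W × 8 h × 31 d = 12,598 Wh = 12.6 kWh
washing machine: 555.9 W × 7.21 h × 31 d = 124,249 Wh = 124.2 kWh
aquarium pump: 23.20 W × 8.3 h × 31 d = 5,969 Wh = 5.969 kWh
Total energy = 51.13 + 12.6 + 124.2 + 5.969 = 193.9 kWh
Cost = 193.9 kWh × €0.209 = €40.53 ≈ €41

€41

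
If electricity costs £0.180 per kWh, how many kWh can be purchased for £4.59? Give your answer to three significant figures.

25.5 kWh

£4.59 / £0.180 per kWh = 25.5 kWh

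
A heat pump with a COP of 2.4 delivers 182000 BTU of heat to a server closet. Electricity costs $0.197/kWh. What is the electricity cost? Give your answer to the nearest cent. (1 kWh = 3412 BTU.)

$4.38

Heat delivered = 182,000 BTU / 3412 = 53.34 kWh
Electrical input = 53.34 kWh / 2.4 = 22.23 kWh
Cost = 22.23 × $0.197/kWh = $4.38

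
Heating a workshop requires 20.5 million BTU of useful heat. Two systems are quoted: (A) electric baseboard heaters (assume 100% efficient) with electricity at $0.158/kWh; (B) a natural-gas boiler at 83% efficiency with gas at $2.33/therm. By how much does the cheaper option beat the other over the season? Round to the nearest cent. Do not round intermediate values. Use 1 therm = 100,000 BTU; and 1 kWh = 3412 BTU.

$373.81

Heat load = 20.5 × 10⁶ BTU = 20,500,000 BTU
Gas: input = 20,500,000 / 0.83 = 24,698,795 BTU = 247 therm → 247 × $2.33 = $575.48
Electric: 20,500,000 BTU / 3412 = 6,008 kWh → × $0.158 = $949.30
Difference = |$575.48 − $949.30| = $373.81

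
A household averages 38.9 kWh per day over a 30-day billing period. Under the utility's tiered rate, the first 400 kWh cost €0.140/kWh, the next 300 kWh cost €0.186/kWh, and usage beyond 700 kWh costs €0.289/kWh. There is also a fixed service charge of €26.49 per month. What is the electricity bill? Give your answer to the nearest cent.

Usage = 38.9 kWh/day × 30 days = 1167 kWh
First 400 kWh × €0.140 = €56.00
Next 300 kWh × €0.186 = €55.80
Remaining 467 kWh × €0.289 = €134.96
Energy charge = €246.76; + service €26.49 = €273.25

€273.25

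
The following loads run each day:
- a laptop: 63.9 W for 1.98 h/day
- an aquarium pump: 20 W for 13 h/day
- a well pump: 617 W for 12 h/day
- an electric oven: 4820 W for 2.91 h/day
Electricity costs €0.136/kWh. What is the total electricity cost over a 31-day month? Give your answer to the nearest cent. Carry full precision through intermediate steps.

laptop: 63.9 W × 1.98 h × 31 d = 3,922 Wh = 3.922 kWh
aquarium pump: 20 W × 13 h × 31 d = 8,060 Wh = 8.06 kWh
well pump: 617 W × 12 h × 31 d = 229,524 Wh = 229.5 kWh
electric oven: 4820 W × 2.91 h × 31 d = 434,812 Wh = 434.8 kWh
Total energy = 3.922 + 8.06 + 229.5 + 434.8 = 676.3 kWh
Cost = 676.3 kWh × €0.136 = €91.98

€91.98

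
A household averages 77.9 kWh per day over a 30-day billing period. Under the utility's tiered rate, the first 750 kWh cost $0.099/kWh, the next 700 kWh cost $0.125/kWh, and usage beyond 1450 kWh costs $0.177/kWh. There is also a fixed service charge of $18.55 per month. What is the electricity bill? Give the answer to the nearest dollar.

$337

Usage = 77.9 kWh/day × 30 days = 2337 kWh
First 750 kWh × $0.099 = $74.25
Next 700 kWh × $0.125 = $87.50
Remaining 887 kWh × $0.177 = $157.00
Energy charge = $318.75; + service $18.55 = $337.30 ≈ $337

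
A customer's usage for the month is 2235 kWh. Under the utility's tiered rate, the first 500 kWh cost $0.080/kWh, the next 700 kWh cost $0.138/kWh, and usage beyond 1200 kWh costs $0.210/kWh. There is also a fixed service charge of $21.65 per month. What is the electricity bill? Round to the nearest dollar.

$376

First 500 kWh × $0.080 = $40.00
Next 700 kWh × $0.138 = $96.60
Remaining 1035 kWh × $0.210 = $217.35
Energy charge = $353.95; + service $21.65 = $375.60 ≈ $376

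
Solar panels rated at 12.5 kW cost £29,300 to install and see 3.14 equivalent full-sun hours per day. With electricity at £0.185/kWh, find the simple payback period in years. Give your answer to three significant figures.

11.1 years

Daily generation = 12.5 kW × 3.14 h = 39.25 kWh
Annual generation = 39.25 × 365 = 14326 kWh
Annual savings = 14326 × £0.185 = £2,650.36
Payback = £29,300 / £2,650.36 = 11.1 years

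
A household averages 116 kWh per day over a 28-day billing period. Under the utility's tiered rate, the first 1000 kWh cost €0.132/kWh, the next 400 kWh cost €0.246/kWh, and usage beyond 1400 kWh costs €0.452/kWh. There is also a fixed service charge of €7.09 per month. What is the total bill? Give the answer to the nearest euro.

€1073

Usage = 116 kWh/day × 28 days = 3248 kWh
First 1000 kWh × €0.132 = €132.00
Next 400 kWh × €0.246 = €98.40
Remaining 1848 kWh × €0.452 = €835.30
Energy charge = €1,065.70; + service €7.09 = €1,072.79 ≈ €1073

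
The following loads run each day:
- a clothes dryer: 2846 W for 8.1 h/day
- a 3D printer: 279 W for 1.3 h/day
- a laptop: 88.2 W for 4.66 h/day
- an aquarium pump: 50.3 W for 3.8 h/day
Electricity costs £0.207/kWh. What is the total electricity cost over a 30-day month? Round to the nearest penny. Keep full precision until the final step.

clothes dryer: 2846 W × 8.1 h × 30 d = 691,578 Wh = 691.6 kWh
3D printer: 279 W × 1.3 h × 30 d = 10,881 Wh = 10.88 kWh
laptop: 88.2 W × 4.66 h × 30 d = 12,330 Wh = 12.33 kWh
aquarium pump: 50.3 W × 3.8 h × 30 d = 5,734 Wh = 5.734 kWh
Total energy = 691.6 + 10.88 + 12.33 + 5.734 = 720.5 kWh
Cost = 720.5 kWh × £0.207 = £149.15

£149.15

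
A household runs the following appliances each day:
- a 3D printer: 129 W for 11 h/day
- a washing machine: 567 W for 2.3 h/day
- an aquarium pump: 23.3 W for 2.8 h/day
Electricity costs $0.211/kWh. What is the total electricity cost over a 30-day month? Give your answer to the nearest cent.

3D printer: 129 W × 11 h × 30 d = 42,570 Wh = 42.57 kWh
washing machine: 567 W × 2.3 h × 30 d = 39,123 Wh = 39.12 kWh
aquarium pump: 23.3 W × 2.8 h × 30 d = 1,957 Wh = 1.957 kWh
Total energy = 42.57 + 39.12 + 1.957 = 83.65 kWh
Cost = 83.65 kWh × $0.211 = $17.65

$17.65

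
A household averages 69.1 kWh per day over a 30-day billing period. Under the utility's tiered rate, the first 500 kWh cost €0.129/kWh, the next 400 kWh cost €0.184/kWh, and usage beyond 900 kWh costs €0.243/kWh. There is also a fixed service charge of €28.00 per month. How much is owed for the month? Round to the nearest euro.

Usage = 69.1 kWh/day × 30 days = 2073 kWh
First 500 kWh × €0.129 = €64.50
Next 400 kWh × €0.184 = €73.60
Remaining 1173 kWh × €0.243 = €285.04
Energy charge = €423.14; + service €28.00 = €451.14 ≈ €451

€451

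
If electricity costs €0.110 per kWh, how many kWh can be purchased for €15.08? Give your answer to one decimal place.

137.1 kWh

€15.08 / €0.110 per kWh = 137.1 kWh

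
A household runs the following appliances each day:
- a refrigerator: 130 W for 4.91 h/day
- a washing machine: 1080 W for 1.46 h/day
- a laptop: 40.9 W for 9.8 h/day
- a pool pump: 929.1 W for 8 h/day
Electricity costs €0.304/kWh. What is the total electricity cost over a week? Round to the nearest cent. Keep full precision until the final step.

refrigerator: 130 W × 4.91 h × 7 d = 4,468 Wh = 4.468 kWh
washing machine: 1080 W × 1.46 h × 7 d = 11,038 Wh = 11.04 kWh
laptop: 40.9 W × 9.8 h × 7 d = 2,806 Wh = 2.806 kWh
pool pump: 929.1 W × 8 h × 7 d = 52,030 Wh = 52.03 kWh
Total energy = 4.468 + 11.04 + 2.806 + 52.03 = 70.34 kWh
Cost = 70.34 kWh × €0.304 = €21.38

€21.38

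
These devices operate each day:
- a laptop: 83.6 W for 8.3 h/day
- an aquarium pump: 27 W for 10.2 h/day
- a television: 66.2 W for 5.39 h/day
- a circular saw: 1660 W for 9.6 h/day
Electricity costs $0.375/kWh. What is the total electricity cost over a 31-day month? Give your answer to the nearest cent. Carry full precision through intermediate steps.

laptop: 83.6 W × 8.3 h × 31 d = 21,510 Wh = 21.51 kWh
aquarium pump: 27 W × 10.2 h × 31 d = 8,537 Wh = 8.537 kWh
television: 66.2 W × 5.39 h × 31 d = 11,061 Wh = 11.06 kWh
circular saw: 1660 W × 9.6 h × 31 d = 494,016 Wh = 494 kWh
Total energy = 21.51 + 8.537 + 11.06 + 494 = 535.1 kWh
Cost = 535.1 kWh × $0.375 = $200.67

$200.67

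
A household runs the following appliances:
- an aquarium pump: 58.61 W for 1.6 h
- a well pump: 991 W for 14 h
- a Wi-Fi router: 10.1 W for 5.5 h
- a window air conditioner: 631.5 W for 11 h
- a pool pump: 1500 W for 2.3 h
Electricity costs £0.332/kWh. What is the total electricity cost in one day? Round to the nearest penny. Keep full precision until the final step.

aquarium pump: 58.61 W × 1.6 h = 94 Wh = 0.09378 kWh
well pump: 991 W × 14 h = 13,874 Wh = 13.87 kWh
Wi-Fi router: 10.1 W × 5.5 h = 56 Wh = 0.05555 kWh
window air conditioner: 631.5 W × 11 h = 6,946 Wh = 6.947 kWh
pool pump: 1500 W × 2.3 h = 3,450 Wh = 3.45 kWh
Total energy = 0.09378 + 13.87 + 0.05555 + 6.947 + 3.45 = 24.42 kWh
Cost = 24.42 kWh × £0.332 = £8.11

£8.11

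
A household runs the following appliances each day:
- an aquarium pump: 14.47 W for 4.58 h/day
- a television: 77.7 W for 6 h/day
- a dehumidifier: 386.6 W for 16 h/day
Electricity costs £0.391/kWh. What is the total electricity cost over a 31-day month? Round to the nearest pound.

£81

aquarium pump: 14.47 W × 4.58 h × 31 d = 2,054 Wh = 2.054 kWh
television: 77.7 W × 6 h × 31 d = 14,452 Wh = 14.45 kWh
dehumidifier: 386.6 W × 16 h × 31 d = 191,754 Wh = 191.8 kWh
Total energy = 2.054 + 14.45 + 191.8 = 208.3 kWh
Cost = 208.3 kWh × £0.391 = £81.43 ≈ £81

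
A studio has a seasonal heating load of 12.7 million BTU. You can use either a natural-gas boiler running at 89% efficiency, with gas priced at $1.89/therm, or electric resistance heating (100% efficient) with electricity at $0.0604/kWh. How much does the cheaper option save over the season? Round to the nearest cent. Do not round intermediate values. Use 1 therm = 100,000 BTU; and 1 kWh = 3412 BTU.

$44.88

Heat load = 12.7 × 10⁶ BTU = 12,700,000 BTU
Gas: input = 12,700,000 / 0.89 = 14,269,663 BTU = 142.7 therm → 142.7 × $1.89 = $269.70
Electric: 12,700,000 BTU / 3412 = 3,722 kWh → × $0.0604 = $224.82
Difference = |$269.70 − $224.82| = $44.88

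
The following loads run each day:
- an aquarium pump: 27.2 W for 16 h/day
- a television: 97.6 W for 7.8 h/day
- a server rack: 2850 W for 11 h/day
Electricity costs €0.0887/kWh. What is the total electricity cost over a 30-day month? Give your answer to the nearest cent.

aquarium pump: 27.2 W × 16 h × 30 d = 13,056 Wh = 13.06 kWh
television: 97.6 W × 7.8 h × 30 d = 22,838 Wh = 22.84 kWh
server rack: 2850 W × 11 h × 30 d = 940,500 Wh = 940.5 kWh
Total energy = 13.06 + 22.84 + 940.5 = 976.4 kWh
Cost = 976.4 kWh × €0.0887 = €86.61

€86.61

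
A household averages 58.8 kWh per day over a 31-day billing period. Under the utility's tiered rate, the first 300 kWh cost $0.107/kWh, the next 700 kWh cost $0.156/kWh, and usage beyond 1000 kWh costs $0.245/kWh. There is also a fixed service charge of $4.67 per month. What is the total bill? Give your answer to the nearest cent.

$347.56

Usage = 58.8 kWh/day × 31 days = 1822.8 kWh
First 300 kWh × $0.107 = $32.10
Next 700 kWh × $0.156 = $109.20
Remaining 822.8 kWh × $0.245 = $201.59
Energy charge = $342.89; + service $4.67 = $347.56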